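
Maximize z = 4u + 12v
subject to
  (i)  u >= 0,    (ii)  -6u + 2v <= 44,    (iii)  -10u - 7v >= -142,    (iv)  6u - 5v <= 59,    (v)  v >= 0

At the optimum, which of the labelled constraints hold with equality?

(i) and (iii)

Extreme points and z = 4u + 12v:
  (0, 142/7) → z = 1704/7
  (0, 0) → z = 0
  (1123/92, 131/46) → z = 83
  (59/6, 0) → z = 118/3

The maximum is at (0, 142/7). Substituting into each constraint, equality holds for (i) and (iii); the remaining constraints have slack.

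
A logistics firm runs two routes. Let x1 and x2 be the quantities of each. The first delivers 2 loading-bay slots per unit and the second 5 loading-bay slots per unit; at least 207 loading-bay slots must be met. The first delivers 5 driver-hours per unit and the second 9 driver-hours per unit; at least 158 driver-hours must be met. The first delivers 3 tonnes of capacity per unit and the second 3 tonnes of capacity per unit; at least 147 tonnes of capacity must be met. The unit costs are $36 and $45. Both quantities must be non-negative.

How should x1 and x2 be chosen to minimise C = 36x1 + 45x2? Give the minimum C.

x1 = 38/3, x2 = 109/3, minimum C = 2091

Extreme points and C = 36x1 + 45x2:
  (0, 49) → C = 2205
  (207/2, 0) → C = 3726
  (38/3, 109/3) → C = 2091
The feasible region is unbounded (it extends along (0, 1), (1, 0)), but C strictly increases along every unbounded feasible direction, so there is no improving ray and the minimum is attained at a vertex.

At the optimal vertex, 2x1 + 5x2 = 207 and 3x1 + 3x2 = 147.
Solving simultaneously gives x1 = 38/3, x2 = 109/3.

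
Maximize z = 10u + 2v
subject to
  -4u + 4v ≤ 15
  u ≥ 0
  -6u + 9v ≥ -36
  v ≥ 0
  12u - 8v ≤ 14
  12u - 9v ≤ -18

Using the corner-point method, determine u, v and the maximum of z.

u = 21/4, v = 9, maximum z = 141/2

Corner points and z = 10u + 2v:
  (0, 15/4) → z = 15/2
  (21/4, 9) → z = 141/2
  (0, 2) → z = 4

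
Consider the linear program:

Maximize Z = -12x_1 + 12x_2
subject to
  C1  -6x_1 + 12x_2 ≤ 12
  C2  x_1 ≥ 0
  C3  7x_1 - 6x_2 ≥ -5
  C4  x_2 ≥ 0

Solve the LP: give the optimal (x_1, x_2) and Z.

x_1 = 1/4, x_2 = 9/8, maximum Z = 21/2

The feasible region is unbounded (it extends along (2, 1), (1, 0)), but Z strictly decreases along every unbounded feasible direction, so there is no improving ray and the maximum is attained at a vertex.

The optimum lies where -6x_1 + 12x_2 = 12 and 7x_1 - 6x_2 = -5.
Solving simultaneously gives x_1 = 1/4, x_2 = 9/8.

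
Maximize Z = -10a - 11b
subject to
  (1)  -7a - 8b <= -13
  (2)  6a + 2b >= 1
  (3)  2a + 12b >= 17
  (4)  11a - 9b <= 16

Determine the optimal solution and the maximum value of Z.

Vertices and Z = -10a - 11b:
  (-9/17, 71/34) → Z = -601/34
  (5/17, 93/68) → Z = -1223/68
  (23/10, 31/30) → Z = -1031/30
The feasible region is unbounded (it extends along (-1, 3), (9, 11)), but Z strictly decreases along every unbounded feasible direction, so there is no improving ray and the maximum is attained at a vertex.

a = -9/17, b = 71/34, maximum Z = -601/34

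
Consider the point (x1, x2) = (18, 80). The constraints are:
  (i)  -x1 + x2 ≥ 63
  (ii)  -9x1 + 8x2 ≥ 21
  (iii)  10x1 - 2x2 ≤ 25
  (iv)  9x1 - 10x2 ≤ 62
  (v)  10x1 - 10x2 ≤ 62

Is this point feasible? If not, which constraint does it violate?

not feasible — violates (i)

Constraint (i): -x1 + x2 = 62, which is not ≥ 63. All other constraints are satisfied.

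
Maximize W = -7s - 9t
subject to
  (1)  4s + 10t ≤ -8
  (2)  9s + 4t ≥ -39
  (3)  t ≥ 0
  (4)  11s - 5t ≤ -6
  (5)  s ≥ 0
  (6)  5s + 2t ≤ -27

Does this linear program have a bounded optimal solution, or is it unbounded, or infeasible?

infeasible

The boundaries s = 0 and 5s + 2t = -27 meet at (0, -27/2), but that point violates 9s + 4t ≥ -39. Every candidate vertex is excluded by some other constraint, so the feasible region is empty.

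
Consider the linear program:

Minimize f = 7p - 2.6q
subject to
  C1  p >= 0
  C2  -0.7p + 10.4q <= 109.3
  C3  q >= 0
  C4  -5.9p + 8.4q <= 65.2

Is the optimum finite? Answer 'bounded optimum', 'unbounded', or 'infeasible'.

bounded optimum

Vertices and f = 7p - 2.6q:
  (0, 0) → f = 0
  (0, 163/21) → f = -2119/105
  (6001/1387, 59923/5548) → f = 61141/27740
The feasible region has finitely many vertices and no improving ray; the minimum is -2119/105 at (0, 163/21).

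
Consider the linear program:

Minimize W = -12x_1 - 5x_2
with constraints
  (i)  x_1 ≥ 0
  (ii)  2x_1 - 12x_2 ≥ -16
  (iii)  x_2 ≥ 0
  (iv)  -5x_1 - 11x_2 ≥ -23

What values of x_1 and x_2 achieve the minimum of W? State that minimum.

x_1 = 23/5, x_2 = 0, minimum W = -276/5

Feasible corners and W = -12x_1 - 5x_2:
  (0, 4/3) → W = -20/3
  (0, 0) → W = 0
  (50/41, 63/41) → W = -915/41
  (23/5, 0) → W = -276/5

The optimum lies where x_2 = 0 and -5x_1 - 11x_2 = -23.
Solving simultaneously gives x_1 = 23/5, x_2 = 0.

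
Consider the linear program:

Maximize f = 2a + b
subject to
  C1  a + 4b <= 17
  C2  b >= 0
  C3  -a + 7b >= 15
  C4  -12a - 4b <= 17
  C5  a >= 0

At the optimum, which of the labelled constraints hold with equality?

C1 and C3

Corner points and f = 2a + b:
  (59/11, 32/11) → f = 150/11
  (0, 17/4) → f = 17/4
  (0, 15/7) → f = 15/7

The maximum is at (59/11, 32/11). Substituting into each constraint, equality holds for C1 and C3; the remaining constraints have slack.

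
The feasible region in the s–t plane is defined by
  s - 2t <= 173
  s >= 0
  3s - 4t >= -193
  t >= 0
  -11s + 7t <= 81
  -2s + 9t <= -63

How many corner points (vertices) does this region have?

3

The feasible vertices (each the meet of two boundaries and inside every other half-plane) are:
  (173, 0)
  (1431/5, 283/5)
  (63/2, 0)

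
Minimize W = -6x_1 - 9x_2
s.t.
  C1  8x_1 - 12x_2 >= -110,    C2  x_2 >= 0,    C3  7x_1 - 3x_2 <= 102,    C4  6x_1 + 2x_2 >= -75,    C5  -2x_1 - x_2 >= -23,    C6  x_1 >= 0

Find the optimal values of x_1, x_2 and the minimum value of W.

Feasible corners and W = -6x_1 - 9x_2:
  (83/16, 101/8) → W = -579/4
  (0, 55/6) → W = -165/2
  (23/2, 0) → W = -69
  (0, 0) → W = 0

The optimum lies where 8x_1 - 12x_2 = -110 and -2x_1 - x_2 = -23.
Solving simultaneously gives x_1 = 83/16, x_2 = 101/8.

x_1 = 83/16, x_2 = 101/8, minimum W = -579/4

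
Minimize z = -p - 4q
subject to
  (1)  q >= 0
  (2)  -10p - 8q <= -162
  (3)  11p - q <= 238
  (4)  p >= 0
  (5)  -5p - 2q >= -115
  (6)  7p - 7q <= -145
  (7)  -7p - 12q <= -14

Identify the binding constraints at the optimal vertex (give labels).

Corner points and z = -p - 4q:
  (0, 115/2) → z = -230
  (0, 145/7) → z = -580/7
  (515/49, 1530/49) → z = -6635/49

The minimum is at (0, 115/2). Substituting into each constraint, equality holds for (4) and (5); the remaining constraints have slack.

(4) and (5)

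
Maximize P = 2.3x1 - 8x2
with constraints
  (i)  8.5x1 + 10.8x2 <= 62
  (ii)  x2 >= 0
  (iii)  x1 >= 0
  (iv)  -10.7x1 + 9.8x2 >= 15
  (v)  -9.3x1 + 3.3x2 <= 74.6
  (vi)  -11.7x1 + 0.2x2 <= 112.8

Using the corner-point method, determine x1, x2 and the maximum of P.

x1 = 0, x2 = 75/49, maximum P = -600/49

At the optimal vertex, x1 = 0 and -10.7x1 + 9.8x2 = 15.
Solving simultaneously gives x1 = 0, x2 = 75/49.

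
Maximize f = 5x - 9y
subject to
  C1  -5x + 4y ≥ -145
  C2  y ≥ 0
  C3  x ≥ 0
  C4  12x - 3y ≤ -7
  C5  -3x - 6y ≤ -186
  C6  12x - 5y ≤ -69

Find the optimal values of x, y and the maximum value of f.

x = 172/29, y = 813/29, maximum f = -6457/29

Corner points and f = 5x - 9y:
  (0, 31) → f = -279
  (43/6, 31) → f = -1459/6
  (172/29, 813/29) → f = -6457/29
The feasible region is unbounded (it extends along (0, 1), (1, 4)), but f strictly decreases along every unbounded feasible direction, so there is no improving ray and the maximum is attained at a vertex.

At the optimal vertex, -3x - 6y = -186 and 12x - 5y = -69.
Solving simultaneously gives x = 172/29, y = 813/29.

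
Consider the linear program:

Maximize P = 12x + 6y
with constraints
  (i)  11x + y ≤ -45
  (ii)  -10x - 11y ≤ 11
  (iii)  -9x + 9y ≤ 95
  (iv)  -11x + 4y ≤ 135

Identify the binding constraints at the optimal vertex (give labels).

Vertices and P = 12x + 6y:
  (-484/111, 329/111) → P = -1278/37
  (-125/27, 160/27) → P = -20
  (-1144/189, 851/189) → P = -958/21

The maximum is at (-125/27, 160/27). Substituting into each constraint, equality holds for (i) and (iii); the remaining constraints have slack.

(i) and (iii)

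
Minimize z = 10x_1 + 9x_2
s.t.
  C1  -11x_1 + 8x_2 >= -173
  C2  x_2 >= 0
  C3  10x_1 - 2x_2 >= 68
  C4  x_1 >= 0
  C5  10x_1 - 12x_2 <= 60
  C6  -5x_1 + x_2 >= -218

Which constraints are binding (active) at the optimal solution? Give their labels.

Vertices and z = 10x_1 + 9x_2:
  (399/13, 535/26) → z = 12795/26
  (1571/29, 1533/29) → z = 29507/29
  (174/25, 4/5) → z = 384/5
The feasible region is unbounded (it extends along (1, 5)), but z strictly increases along every unbounded feasible direction, so there is no improving ray and the minimum is attained at a vertex.

The minimum is at (174/25, 4/5). Substituting into each constraint, equality holds for C3 and C5; the remaining constraints have slack.

C3 and C5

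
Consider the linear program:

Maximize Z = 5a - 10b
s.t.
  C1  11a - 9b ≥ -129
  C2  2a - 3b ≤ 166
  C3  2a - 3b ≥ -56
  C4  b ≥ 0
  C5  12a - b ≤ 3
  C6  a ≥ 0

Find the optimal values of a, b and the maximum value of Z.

Vertices and Z = 5a - 10b:
  (156/97, 1581/97) → Z = -15030/97
  (0, 43/3) → Z = -430/3
  (1/4, 0) → Z = 5/4
  (0, 0) → Z = 0

a = 1/4, b = 0, maximum Z = 5/4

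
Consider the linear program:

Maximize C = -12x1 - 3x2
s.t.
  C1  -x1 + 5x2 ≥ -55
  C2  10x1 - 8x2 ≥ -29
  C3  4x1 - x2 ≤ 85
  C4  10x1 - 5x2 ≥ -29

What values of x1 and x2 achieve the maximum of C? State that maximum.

x1 = -28/3, x2 = -193/15, maximum C = 753/5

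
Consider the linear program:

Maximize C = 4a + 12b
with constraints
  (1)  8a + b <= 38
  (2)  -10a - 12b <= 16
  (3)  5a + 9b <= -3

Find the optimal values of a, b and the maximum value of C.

a = -18/5, b = 5/3, maximum C = 28/5

Extreme points and C = 4a + 12b:
  (236/43, -254/43) → C = -2104/43
  (345/67, -214/67) → C = -1188/67
  (-18/5, 5/3) → C = 28/5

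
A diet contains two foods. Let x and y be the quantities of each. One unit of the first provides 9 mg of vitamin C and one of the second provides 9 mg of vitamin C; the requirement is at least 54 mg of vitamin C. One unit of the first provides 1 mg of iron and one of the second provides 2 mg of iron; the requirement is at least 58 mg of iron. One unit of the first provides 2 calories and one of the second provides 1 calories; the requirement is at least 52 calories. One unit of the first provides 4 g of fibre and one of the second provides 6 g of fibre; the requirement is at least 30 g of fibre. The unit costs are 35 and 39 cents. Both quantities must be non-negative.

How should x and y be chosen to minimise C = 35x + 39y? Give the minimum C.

Feasible corners and C = 35x + 39y:
  (0, 52) → C = 2028
  (58, 0) → C = 2030
  (46/3, 64/3) → C = 4106/3
The feasible region is unbounded (it extends along (0, 1), (1, 0)), but C strictly increases along every unbounded feasible direction, so there is no improving ray and the minimum is attained at a vertex.

x = 46/3, y = 64/3, minimum C = 4106/3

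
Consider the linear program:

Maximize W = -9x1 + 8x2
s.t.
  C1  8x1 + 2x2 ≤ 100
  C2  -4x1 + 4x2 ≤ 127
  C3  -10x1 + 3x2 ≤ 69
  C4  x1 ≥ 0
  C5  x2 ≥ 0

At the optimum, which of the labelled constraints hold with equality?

Feasible corners and W = -9x1 + 8x2:
  (81/22, 388/11) → W = 5479/22
  (25/2, 0) → W = -225/2
  (0, 23) → W = 184
  (0, 0) → W = 0

The maximum is at (81/22, 388/11). Substituting into each constraint, equality holds for C1 and C3; the remaining constraints have slack.

C1 and C3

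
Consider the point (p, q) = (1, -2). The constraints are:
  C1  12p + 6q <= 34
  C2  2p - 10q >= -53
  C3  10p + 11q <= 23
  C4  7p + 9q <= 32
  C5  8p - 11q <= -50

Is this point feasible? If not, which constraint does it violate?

not feasible — violates C5

Constraint C5: 8p - 11q = 30, which is not ≤ -50. All other constraints are satisfied.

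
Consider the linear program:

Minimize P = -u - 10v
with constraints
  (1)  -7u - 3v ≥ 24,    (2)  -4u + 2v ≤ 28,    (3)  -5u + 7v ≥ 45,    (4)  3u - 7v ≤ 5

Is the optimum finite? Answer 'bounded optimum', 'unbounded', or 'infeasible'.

bounded optimum

Feasible corners and P = -u - 10v:
  (-66/13, 50/13) → P = -434/13
  (-303/64, 195/64) → P = -1647/64
  (-53/9, 20/9) → P = -49/3
The feasible region has finitely many vertices and no improving ray; the minimum is -434/13 at (-66/13, 50/13).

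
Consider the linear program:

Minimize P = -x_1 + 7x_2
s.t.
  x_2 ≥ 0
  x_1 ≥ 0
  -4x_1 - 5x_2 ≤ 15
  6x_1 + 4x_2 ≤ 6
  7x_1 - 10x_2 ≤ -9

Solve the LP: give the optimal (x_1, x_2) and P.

The binding constraints are x_1 = 0 and 7x_1 - 10x_2 = -9.
Solving simultaneously gives x_1 = 0, x_2 = 9/10.

x_1 = 0, x_2 = 9/10, minimum P = 63/10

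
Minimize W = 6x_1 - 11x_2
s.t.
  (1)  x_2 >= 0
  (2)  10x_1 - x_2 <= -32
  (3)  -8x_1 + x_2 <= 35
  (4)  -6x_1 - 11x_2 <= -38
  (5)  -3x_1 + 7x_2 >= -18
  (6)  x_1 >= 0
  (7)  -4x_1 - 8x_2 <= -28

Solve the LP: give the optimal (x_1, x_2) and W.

Extreme points and W = 6x_1 - 11x_2:
  (3/2, 47) → W = -508
  (0, 32) → W = -352
  (0, 35) → W = -385

The optimum lies where 10x_1 - x_2 = -32 and -8x_1 + x_2 = 35.
Solving simultaneously gives x_1 = 3/2, x_2 = 47.

x_1 = 3/2, x_2 = 47, minimum W = -508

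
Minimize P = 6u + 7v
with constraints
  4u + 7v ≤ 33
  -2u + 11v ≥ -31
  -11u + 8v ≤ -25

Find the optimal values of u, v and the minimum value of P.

u = 9/35, v = -97/35, minimum P = -125/7

Extreme points and P = 6u + 7v:
  (10, -1) → P = 53
  (439/109, 263/109) → P = 4475/109
  (9/35, -97/35) → P = -125/7

The optimum lies where -2u + 11v = -31 and -11u + 8v = -25.
Solving simultaneously gives u = 9/35, v = -97/35.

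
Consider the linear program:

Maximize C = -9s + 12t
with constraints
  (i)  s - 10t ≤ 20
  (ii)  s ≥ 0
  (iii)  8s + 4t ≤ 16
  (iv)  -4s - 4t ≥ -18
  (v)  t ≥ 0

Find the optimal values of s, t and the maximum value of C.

Extreme points and C = -9s + 12t:
  (0, 4) → C = 48
  (0, 0) → C = 0
  (2, 0) → C = -18

The binding constraints are s = 0 and 8s + 4t = 16.
Solving simultaneously gives s = 0, t = 4.

s = 0, t = 4, maximum C = 48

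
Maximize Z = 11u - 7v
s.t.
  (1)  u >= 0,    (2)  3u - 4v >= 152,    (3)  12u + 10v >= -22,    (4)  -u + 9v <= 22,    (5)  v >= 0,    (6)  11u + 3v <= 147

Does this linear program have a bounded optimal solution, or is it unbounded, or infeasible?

infeasible

The boundaries u = 0 and -u + 9v = 22 meet at (0, 22/9), but that point violates 3u - 4v ≥ 152. Every candidate vertex is excluded by some other constraint, so the feasible region is empty.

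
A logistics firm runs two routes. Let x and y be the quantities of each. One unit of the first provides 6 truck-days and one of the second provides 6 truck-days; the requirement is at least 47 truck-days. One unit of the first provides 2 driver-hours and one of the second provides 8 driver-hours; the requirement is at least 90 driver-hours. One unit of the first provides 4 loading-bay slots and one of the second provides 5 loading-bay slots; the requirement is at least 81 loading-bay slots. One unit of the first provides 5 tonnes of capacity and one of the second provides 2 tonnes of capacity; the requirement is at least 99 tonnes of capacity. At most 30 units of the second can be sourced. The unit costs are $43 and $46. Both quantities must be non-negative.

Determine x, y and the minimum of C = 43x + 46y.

x = 17, y = 7, minimum C = 1053

Corner points and C = 43x + 46y:
  (45, 0) → C = 1935
  (17, 7) → C = 1053
  (39/5, 30) → C = 8577/5
The feasible region is unbounded (it extends along (1, 0)), but C strictly increases along every unbounded feasible direction, so there is no improving ray and the minimum is attained at a vertex.

The optimum lies where 2x + 8y = 90 and 5x + 2y = 99.
Solving simultaneously gives x = 17, y = 7.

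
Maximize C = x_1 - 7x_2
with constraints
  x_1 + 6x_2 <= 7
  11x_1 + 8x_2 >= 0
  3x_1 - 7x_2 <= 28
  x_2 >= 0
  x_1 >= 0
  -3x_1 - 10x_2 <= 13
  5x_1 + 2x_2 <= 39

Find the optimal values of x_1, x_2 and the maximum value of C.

x_1 = 7, x_2 = 0, maximum C = 7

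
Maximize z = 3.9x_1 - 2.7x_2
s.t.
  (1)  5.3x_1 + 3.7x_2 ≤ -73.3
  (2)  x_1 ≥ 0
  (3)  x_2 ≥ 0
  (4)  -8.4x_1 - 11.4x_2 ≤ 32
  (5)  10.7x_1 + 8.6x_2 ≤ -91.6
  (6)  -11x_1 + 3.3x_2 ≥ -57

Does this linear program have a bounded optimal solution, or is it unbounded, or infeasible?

infeasible

The boundaries 5.3x_1 + 3.7x_2 = -73.3 and -8.4x_1 - 11.4x_2 = 32 meet at (-35861/1467, 22306/1467), but that point violates x_1 ≥ 0. Every candidate vertex is excluded by some other constraint, so the feasible region is empty.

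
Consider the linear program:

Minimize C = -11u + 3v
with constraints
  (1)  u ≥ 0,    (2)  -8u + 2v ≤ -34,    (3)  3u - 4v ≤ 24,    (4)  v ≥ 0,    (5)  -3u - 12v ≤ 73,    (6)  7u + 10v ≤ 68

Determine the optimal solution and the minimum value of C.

u = 256/29, v = 18/29, minimum C = -2762/29

Extreme points and C = -11u + 3v:
  (17/4, 0) → C = -187/4
  (238/47, 153/47) → C = -2159/47
  (8, 0) → C = -88
  (256/29, 18/29) → C = -2762/29

The optimum lies where 3u - 4v = 24 and 7u + 10v = 68.
Solving simultaneously gives u = 256/29, v = 18/29.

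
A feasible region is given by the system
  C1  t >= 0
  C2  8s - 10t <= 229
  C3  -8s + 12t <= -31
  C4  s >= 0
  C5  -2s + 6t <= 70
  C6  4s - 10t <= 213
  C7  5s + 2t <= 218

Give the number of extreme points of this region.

Intersecting each pair of boundary lines and keeping only the points that satisfy every inequality leaves:
  (229/8, 0)
  (31/8, 0)
  (1319/33, 599/66)
  (1339/38, 1589/76)

4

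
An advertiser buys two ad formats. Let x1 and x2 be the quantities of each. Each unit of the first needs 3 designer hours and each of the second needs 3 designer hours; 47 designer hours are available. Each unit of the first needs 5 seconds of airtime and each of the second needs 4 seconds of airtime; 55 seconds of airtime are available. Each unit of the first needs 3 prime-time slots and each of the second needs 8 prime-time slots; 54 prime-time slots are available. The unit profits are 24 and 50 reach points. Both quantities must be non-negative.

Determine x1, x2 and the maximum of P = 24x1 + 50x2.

x1 = 8, x2 = 15/4, maximum P = 759/2

Feasible corners and P = 24x1 + 50x2:
  (0, 0) → P = 0
  (0, 27/4) → P = 675/2
  (11, 0) → P = 264
  (8, 15/4) → P = 759/2

At the optimal vertex, 5x1 + 4x2 = 55 and 3x1 + 8x2 = 54.
Solving simultaneously gives x1 = 8, x2 = 15/4.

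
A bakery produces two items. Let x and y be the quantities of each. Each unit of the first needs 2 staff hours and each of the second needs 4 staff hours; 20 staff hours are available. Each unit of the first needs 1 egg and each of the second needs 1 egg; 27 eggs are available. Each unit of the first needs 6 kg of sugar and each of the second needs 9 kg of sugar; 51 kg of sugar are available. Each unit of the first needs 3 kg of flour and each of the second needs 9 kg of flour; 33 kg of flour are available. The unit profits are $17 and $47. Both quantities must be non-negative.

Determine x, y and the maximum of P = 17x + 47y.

Corner points and P = 17x + 47y:
  (0, 0) → P = 0
  (0, 11/3) → P = 517/3
  (17/2, 0) → P = 289/2
  (6, 5/3) → P = 541/3

x = 6, y = 5/3, maximum P = 541/3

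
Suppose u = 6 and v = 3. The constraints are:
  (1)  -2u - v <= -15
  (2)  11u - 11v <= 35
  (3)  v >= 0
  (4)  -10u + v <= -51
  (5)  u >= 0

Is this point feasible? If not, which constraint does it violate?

feasible

(1): -15 ≤ -15 ✓
(2): 33 ≤ 35 ✓
(3): 3 ≥ 0 ✓
(4): -57 ≤ -51 ✓
(5): 6 ≥ 0 ✓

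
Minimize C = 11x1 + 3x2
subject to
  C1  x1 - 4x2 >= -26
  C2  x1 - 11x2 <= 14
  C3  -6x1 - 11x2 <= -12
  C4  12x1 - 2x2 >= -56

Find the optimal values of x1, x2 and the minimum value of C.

Feasible corners and C = 11x1 + 3x2:
  (-86/23, 128/23) → C = -562/23
  (26/7, -72/77) → C = 2930/77
  (-37/9, 10/3) → C = -317/9
The feasible region is unbounded (it extends along (11, 1), (4, 1)), but C strictly increases along every unbounded feasible direction, so there is no improving ray and the minimum is attained at a vertex.

x1 = -37/9, x2 = 10/3, minimum C = -317/9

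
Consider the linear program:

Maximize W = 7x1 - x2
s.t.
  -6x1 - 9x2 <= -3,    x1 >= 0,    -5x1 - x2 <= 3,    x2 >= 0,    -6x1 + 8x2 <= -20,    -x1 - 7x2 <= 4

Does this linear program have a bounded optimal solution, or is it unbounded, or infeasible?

From the feasible point (10/3, 0), moving in the direction (8, 6) keeps every constraint satisfied while W increases without bound.

unbounded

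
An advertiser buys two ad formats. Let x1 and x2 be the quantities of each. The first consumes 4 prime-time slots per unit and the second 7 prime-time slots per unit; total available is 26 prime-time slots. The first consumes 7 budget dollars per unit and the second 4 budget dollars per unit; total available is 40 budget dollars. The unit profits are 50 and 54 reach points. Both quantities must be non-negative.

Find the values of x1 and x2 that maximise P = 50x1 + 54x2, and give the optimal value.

x1 = 16/3, x2 = 2/3, maximum P = 908/3

Feasible corners and P = 50x1 + 54x2:
  (0, 0) → P = 0
  (0, 26/7) → P = 1404/7
  (40/7, 0) → P = 2000/7
  (16/3, 2/3) → P = 908/3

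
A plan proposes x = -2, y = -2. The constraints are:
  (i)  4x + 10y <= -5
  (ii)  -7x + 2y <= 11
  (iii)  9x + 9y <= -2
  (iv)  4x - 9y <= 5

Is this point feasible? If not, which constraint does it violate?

Constraint (iv): 4x - 9y = 10, which is not ≤ 5. All other constraints are satisfied.

not feasible — violates (iv)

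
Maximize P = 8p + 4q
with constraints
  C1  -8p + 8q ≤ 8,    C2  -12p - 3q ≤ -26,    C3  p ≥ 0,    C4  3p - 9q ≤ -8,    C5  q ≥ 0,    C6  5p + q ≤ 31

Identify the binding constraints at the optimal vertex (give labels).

Corner points and P = 8p + 4q:
  (23/15, 38/15) → P = 112/5
  (5, 6) → P = 64
  (70/39, 58/39) → P = 264/13
  (271/48, 133/48) → P = 225/4

The maximum is at (5, 6). Substituting into each constraint, equality holds for C1 and C6; the remaining constraints have slack.

C1 and C6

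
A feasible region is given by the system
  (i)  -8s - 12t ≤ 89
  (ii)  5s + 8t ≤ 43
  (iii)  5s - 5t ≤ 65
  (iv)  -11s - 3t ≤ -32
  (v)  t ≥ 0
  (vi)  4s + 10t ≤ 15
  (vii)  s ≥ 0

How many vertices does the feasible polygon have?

Pairwise boundary intersections that survive every other constraint:
  (32/11, 0)
  (275/98, 37/98)
  (15/4, 0)

3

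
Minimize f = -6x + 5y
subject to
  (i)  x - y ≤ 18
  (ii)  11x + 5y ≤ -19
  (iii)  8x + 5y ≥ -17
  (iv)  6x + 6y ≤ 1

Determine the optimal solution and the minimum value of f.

x = -2/3, y = -7/3, minimum f = -23/3

Feasible corners and f = -6x + 5y:
  (-2/3, -7/3) → f = -23/3
  (-119/36, 125/36) → f = 1339/36
  (-107/18, 55/9) → f = 596/9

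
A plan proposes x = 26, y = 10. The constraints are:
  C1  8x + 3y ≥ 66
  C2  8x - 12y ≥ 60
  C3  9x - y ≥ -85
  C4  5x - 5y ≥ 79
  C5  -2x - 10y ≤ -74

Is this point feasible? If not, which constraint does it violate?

C1: 238 ≥ 66 ✓
C2: 88 ≥ 60 ✓
C3: 224 ≥ -85 ✓
C4: 80 ≥ 79 ✓
C5: -152 ≤ -74 ✓

feasible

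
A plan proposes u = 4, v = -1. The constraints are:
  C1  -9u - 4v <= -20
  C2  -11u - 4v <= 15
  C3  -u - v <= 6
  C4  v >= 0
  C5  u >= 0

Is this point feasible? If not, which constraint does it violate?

Constraint C4: v = -1, which is not ≥ 0. All other constraints are satisfied.

not feasible — violates C4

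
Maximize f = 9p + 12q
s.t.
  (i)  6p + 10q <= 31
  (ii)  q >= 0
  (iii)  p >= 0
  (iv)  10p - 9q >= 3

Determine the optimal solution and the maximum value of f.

p = 31/6, q = 0, maximum f = 93/2

Vertices and f = 9p + 12q:
  (31/6, 0) → f = 93/2
  (309/154, 146/77) → f = 6285/154
  (3/10, 0) → f = 27/10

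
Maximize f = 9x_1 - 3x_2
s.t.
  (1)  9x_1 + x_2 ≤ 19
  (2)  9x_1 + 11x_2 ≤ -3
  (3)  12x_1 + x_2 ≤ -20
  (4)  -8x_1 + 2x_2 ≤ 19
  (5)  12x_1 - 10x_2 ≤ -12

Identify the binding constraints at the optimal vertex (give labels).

(3) and (5)

Vertices and f = 9x_1 - 3x_2:
  (-217/123, 48/41) → f = -795/41
  (-215/106, 147/106) → f = -1188/53
  (-53/33, -8/11) → f = -135/11
  (-83/28, -33/14) → f = -549/28

The maximum is at (-53/33, -8/11). Substituting into each constraint, equality holds for (3) and (5); the remaining constraints have slack.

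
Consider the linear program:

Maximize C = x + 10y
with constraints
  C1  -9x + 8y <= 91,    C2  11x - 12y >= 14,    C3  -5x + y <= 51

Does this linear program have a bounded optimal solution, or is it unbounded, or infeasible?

From the feasible point (-626/49, -631/49), moving in the direction (12, 11) keeps every constraint satisfied while C increases without bound.

unbounded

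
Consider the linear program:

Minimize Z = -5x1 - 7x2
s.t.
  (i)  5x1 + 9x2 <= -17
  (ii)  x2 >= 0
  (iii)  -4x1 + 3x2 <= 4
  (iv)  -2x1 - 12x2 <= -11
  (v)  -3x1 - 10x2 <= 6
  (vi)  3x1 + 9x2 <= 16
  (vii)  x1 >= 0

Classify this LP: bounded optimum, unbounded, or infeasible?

The boundaries -4x1 + 3x2 = 4 and 3x1 + 9x2 = 16 meet at (4/15, 76/45), but that point violates 5x1 + 9x2 ≤ -17. Every candidate vertex is excluded by some other constraint, so the feasible region is empty.

infeasible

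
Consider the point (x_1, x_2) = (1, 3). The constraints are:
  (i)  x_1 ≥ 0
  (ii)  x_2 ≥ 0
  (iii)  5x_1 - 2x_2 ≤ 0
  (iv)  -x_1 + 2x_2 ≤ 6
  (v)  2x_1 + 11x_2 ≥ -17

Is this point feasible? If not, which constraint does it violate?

(i): 1 ≥ 0 ✓
(ii): 3 ≥ 0 ✓
(iii): -1 ≤ 0 ✓
(iv): 5 ≤ 6 ✓
(v): 35 ≥ -17 ✓

feasible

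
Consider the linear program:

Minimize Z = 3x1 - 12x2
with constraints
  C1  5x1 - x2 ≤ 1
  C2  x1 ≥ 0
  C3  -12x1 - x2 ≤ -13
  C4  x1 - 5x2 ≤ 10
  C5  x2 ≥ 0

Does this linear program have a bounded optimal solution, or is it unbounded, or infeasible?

unbounded

From the feasible point (14/17, 53/17), moving in the direction (0, 1) keeps every constraint satisfied while Z decreases without bound.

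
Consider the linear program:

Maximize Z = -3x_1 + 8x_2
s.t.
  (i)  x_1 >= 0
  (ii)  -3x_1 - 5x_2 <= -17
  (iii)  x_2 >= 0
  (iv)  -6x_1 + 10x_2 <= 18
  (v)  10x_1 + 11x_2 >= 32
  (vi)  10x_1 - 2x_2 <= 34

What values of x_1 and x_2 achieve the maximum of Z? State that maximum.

Vertices and Z = -3x_1 + 8x_2:
  (4/3, 13/5) → Z = 84/5
  (51/14, 17/14) → Z = -17/14
  (47/11, 48/11) → Z = 243/11

The optimum lies where -6x_1 + 10x_2 = 18 and 10x_1 - 2x_2 = 34.
Solving simultaneously gives x_1 = 47/11, x_2 = 48/11.

x_1 = 47/11, x_2 = 48/11, maximum Z = 243/11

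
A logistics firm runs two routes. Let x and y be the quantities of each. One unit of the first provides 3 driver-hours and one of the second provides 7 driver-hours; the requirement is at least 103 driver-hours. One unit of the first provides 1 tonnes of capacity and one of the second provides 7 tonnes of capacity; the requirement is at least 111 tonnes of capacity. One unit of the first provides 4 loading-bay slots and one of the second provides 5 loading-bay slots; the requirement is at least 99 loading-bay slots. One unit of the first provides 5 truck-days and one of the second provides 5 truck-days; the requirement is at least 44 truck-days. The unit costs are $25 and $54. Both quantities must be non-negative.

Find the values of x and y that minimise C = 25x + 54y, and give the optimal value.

Extreme points and C = 25x + 54y:
  (0, 99/5) → C = 5346/5
  (111, 0) → C = 2775
  (6, 15) → C = 960
The feasible region is unbounded (it extends along (0, 1), (1, 0)), but C strictly increases along every unbounded feasible direction, so there is no improving ray and the minimum is attained at a vertex.

x = 6, y = 15, minimum C = 960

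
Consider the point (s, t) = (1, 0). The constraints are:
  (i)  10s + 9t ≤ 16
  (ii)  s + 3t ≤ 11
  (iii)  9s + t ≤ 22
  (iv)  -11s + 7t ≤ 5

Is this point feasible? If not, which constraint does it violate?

feasible

(i): 10 ≤ 16 ✓
(ii): 1 ≤ 11 ✓
(iii): 9 ≤ 22 ✓
(iv): -11 ≤ 5 ✓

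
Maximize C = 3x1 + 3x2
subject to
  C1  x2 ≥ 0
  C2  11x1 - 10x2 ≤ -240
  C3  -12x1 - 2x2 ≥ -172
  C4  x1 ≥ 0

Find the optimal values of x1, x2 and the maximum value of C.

The optimum lies where -12x1 - 2x2 = -172 and x1 = 0.
Solving simultaneously gives x1 = 0, x2 = 86.

x1 = 0, x2 = 86, maximum C = 258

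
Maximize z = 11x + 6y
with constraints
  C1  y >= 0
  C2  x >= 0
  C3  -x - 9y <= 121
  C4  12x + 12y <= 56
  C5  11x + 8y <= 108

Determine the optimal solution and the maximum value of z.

Feasible corners and z = 11x + 6y:
  (0, 0) → z = 0
  (14/3, 0) → z = 154/3
  (0, 14/3) → z = 28

At the optimal vertex, y = 0 and 12x + 12y = 56.
Solving simultaneously gives x = 14/3, y = 0.

x = 14/3, y = 0, maximum z = 154/3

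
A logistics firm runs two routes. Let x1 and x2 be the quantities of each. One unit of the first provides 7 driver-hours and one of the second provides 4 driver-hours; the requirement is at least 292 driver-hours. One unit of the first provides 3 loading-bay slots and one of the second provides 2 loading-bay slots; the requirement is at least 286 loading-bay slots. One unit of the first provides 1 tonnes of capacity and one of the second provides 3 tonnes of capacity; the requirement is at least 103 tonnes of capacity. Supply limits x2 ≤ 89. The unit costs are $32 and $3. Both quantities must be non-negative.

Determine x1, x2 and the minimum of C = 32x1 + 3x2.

x1 = 36, x2 = 89, minimum C = 1419

Feasible corners and C = 32x1 + 3x2:
  (103, 0) → C = 3296
  (652/7, 23/7) → C = 20933/7
  (36, 89) → C = 1419
The feasible region is unbounded (it extends along (1, 0)), but C strictly increases along every unbounded feasible direction, so there is no improving ray and the minimum is attained at a vertex.

The optimum lies where 3x1 + 2x2 = 286 and x2 = 89.
Solving simultaneously gives x1 = 36, x2 = 89.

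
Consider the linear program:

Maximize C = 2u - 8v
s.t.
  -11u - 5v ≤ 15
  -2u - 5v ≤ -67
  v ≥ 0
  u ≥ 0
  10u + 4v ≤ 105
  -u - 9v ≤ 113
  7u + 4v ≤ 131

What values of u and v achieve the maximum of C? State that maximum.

At the optimal vertex, -2u - 5v = -67 and 10u + 4v = 105.
Solving simultaneously gives u = 257/42, v = 230/21.

u = 257/42, v = 230/21, maximum C = -1583/21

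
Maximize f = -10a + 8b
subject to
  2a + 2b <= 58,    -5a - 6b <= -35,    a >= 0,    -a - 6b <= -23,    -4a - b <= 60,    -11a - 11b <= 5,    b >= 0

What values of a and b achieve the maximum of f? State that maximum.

a = 0, b = 29, maximum f = 232

Corner points and f = -10a + 8b:
  (0, 29) → f = 232
  (29, 0) → f = -290
  (0, 35/6) → f = 140/3
  (3, 10/3) → f = -10/3
  (23, 0) → f = -230

The binding constraints are 2a + 2b = 58 and a = 0.
Solving simultaneously gives a = 0, b = 29.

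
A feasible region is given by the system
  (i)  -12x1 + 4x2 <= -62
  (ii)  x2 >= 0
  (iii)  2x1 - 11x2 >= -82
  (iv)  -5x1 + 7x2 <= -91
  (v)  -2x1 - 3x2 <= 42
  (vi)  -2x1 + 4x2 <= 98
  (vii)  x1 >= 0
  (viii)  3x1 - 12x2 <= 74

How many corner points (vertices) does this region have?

The feasible vertices (each the meet of two boundaries and inside every other half-plane) are:
  (91/5, 0)
  (74/3, 0)
  (1575/41, 592/41)
  (1798/9, 394/9)

4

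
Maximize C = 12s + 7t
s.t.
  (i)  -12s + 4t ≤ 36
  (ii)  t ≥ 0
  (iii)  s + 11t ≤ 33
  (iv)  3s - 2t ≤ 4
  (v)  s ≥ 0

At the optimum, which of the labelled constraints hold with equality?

Corner points and C = 12s + 7t:
  (4/3, 0) → C = 16
  (0, 0) → C = 0
  (22/7, 19/7) → C = 397/7
  (0, 3) → C = 21

The maximum is at (22/7, 19/7). Substituting into each constraint, equality holds for (iii) and (iv); the remaining constraints have slack.

(iii) and (iv)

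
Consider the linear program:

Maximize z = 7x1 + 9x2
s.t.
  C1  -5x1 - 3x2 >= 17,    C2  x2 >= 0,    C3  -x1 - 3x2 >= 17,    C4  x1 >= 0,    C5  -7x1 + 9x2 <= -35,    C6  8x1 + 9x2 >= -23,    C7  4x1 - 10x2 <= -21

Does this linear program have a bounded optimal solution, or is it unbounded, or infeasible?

The boundaries 8x1 + 9x2 = -23 and 4x1 - 10x2 = -21 meet at (-419/116, 19/29), but that point violates -5x1 - 3x2 ≥ 17. Every candidate vertex is excluded by some other constraint, so the feasible region is empty.

infeasible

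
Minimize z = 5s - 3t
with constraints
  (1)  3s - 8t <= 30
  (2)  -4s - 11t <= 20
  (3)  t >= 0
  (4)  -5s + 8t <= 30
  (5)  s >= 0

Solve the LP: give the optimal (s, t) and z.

s = 0, t = 15/4, minimum z = -45/4

Vertices and z = 5s - 3t:
  (10, 0) → z = 50
  (0, 0) → z = 0
  (0, 15/4) → z = -45/4
The feasible region is unbounded (it extends along (8, 3), (8, 5)), but z strictly increases along every unbounded feasible direction, so there is no improving ray and the minimum is attained at a vertex.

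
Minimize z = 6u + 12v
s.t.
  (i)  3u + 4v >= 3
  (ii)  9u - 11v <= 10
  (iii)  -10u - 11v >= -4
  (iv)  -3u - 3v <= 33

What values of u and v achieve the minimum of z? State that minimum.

Corner points and z = 6u + 12v:
  (-17/7, 18/7) → z = 114/7
  (-47, 36) → z = 150
  (-125, 114) → z = 618

u = -17/7, v = 18/7, minimum z = 114/7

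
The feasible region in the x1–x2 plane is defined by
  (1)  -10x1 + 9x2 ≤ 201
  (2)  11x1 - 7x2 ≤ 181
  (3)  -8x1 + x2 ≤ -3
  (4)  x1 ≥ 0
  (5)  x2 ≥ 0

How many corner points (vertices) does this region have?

4

Of the 10 pairwise boundary intersections, those satisfying every inequality are:
  (3036/29, 4021/29)
  (114/31, 819/31)
  (181/11, 0)
  (3/8, 0)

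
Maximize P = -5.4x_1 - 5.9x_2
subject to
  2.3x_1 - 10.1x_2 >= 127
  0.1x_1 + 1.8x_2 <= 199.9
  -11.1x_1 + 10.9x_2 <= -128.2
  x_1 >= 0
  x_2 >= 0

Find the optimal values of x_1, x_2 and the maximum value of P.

Feasible corners and P = -5.4x_1 - 5.9x_2:
  (224759/515, 44707/515) → P = -14774699/5150
  (1270/23, 0) → P = -6858/23
  (1999, 0) → P = -53973/5

The binding constraints are 2.3x_1 - 10.1x_2 = 127 and x_2 = 0.
Solving simultaneously gives x_1 = 1270/23, x_2 = 0.

x_1 = 1270/23, x_2 = 0, maximum P = -6858/23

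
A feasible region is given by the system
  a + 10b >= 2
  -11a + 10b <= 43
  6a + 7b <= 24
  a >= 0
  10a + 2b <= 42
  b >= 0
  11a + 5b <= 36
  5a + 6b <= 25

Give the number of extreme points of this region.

5

Of the 28 pairwise boundary intersections, those satisfying every inequality are:
  (0, 1/5)
  (2, 0)
  (0, 24/7)
  (132/47, 48/47)
  (36/11, 0)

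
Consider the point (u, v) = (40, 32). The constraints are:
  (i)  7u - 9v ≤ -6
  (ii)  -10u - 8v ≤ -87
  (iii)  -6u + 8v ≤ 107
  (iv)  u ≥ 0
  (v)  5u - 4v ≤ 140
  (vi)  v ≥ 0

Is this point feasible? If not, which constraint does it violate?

feasible

(i): -8 ≤ -6 ✓
(ii): -656 ≤ -87 ✓
(iii): 16 ≤ 107 ✓
(iv): 40 ≥ 0 ✓
(v): 72 ≤ 140 ✓
(vi): 32 ≥ 0 ✓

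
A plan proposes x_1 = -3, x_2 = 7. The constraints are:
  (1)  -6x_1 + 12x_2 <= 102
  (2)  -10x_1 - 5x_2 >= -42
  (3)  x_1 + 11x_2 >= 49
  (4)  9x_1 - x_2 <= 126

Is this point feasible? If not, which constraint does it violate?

feasible

(1): 102 ≤ 102 ✓
(2): -5 ≥ -42 ✓
(3): 74 ≥ 49 ✓
(4): -34 ≤ 126 ✓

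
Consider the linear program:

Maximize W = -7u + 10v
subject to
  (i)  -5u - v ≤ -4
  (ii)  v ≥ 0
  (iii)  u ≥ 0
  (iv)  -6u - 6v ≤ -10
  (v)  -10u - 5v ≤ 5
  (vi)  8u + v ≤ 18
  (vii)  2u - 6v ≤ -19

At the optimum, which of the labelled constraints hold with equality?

(iii) and (vi)

Feasible corners and W = -7u + 10v:
  (0, 4) → W = 40
  (5/32, 103/32) → W = 995/32
  (0, 18) → W = 180
  (89/50, 94/25) → W = 1257/50

The maximum is at (0, 18). Substituting into each constraint, equality holds for (iii) and (vi); the remaining constraints have slack.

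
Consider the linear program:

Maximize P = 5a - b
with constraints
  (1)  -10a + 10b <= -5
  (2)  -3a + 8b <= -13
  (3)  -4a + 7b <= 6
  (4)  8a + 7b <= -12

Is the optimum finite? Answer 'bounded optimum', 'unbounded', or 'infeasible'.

From the feasible point (-9/5, -23/10), moving in the direction (7, -8) keeps every constraint satisfied while P increases without bound.

unbounded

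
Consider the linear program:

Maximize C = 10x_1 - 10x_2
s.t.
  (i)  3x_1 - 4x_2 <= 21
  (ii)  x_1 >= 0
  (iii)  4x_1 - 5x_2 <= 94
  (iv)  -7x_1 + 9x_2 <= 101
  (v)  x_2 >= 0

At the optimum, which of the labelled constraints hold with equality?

(iii) and (iv)

Corner points and C = 10x_1 - 10x_2:
  (271, 198) → C = 730
  (7, 0) → C = 70
  (0, 101/9) → C = -1010/9
  (0, 0) → C = 0
  (1351, 1062) → C = 2890

The maximum is at (1351, 1062). Substituting into each constraint, equality holds for (iii) and (iv); the remaining constraints have slack.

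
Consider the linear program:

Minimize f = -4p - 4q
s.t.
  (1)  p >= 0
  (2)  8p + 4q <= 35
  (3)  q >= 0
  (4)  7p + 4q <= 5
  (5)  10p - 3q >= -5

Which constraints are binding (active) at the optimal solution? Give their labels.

Vertices and f = -4p - 4q:
  (0, 0) → f = 0
  (0, 5/4) → f = -5
  (5/7, 0) → f = -20/7

The minimum is at (0, 5/4). Substituting into each constraint, equality holds for (1) and (4); the remaining constraints have slack.

(1) and (4)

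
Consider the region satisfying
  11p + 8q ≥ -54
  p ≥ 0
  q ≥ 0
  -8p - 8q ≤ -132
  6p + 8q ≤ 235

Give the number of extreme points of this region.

4

Pairwise boundary intersections that survive every other constraint:
  (0, 33/2)
  (0, 235/8)
  (33/2, 0)
  (235/6, 0)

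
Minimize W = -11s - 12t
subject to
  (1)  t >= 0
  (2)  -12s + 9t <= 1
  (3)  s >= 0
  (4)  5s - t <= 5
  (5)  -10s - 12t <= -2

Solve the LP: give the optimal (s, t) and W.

s = 46/33, t = 65/33, minimum W = -1286/33

Corner points and W = -11s - 12t:
  (1, 0) → W = -11
  (1/5, 0) → W = -11/5
  (46/33, 65/33) → W = -1286/33
  (1/39, 17/117) → W = -79/39

The binding constraints are -12s + 9t = 1 and 5s - t = 5.
Solving simultaneously gives s = 46/33, t = 65/33.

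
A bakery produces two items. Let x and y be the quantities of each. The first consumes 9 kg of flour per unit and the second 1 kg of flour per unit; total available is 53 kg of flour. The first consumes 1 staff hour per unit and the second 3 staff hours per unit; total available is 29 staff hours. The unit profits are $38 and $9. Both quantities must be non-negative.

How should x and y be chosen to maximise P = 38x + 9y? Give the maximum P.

x = 5, y = 8, maximum P = 262

Extreme points and P = 38x + 9y:
  (0, 0) → P = 0
  (0, 29/3) → P = 87
  (53/9, 0) → P = 2014/9
  (5, 8) → P = 262

At the optimal vertex, 9x + y = 53 and x + 3y = 29.
Solving simultaneously gives x = 5, y = 8.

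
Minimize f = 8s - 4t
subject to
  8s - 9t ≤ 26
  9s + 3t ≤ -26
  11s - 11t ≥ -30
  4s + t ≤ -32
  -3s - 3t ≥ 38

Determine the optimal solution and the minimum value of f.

Extreme points and f = 8s - 4t:
  (-556/11, -526/11) → f = -2344/11
  (-131/22, -90/11) → f = -164/11
  (-254/33, -164/33) → f = -1376/33
  (-58/9, -56/9) → f = -80/3

At the optimal vertex, 8s - 9t = 26 and 11s - 11t = -30.
Solving simultaneously gives s = -556/11, t = -526/11.

s = -556/11, t = -526/11, minimum f = -2344/11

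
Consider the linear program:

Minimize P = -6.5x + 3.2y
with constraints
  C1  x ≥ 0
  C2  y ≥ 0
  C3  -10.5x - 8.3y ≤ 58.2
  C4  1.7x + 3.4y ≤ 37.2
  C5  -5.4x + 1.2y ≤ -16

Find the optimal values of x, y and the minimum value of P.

x = 372/17, y = 0, minimum P = -2418/17

Feasible corners and P = -6.5x + 3.2y:
  (372/17, 0) → P = -2418/17
  (80/27, 0) → P = -520/27
  (1238/255, 2171/255) → P = -1833/425

At the optimal vertex, y = 0 and 1.7x + 3.4y = 37.2.
Solving simultaneously gives x = 372/17, y = 0.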